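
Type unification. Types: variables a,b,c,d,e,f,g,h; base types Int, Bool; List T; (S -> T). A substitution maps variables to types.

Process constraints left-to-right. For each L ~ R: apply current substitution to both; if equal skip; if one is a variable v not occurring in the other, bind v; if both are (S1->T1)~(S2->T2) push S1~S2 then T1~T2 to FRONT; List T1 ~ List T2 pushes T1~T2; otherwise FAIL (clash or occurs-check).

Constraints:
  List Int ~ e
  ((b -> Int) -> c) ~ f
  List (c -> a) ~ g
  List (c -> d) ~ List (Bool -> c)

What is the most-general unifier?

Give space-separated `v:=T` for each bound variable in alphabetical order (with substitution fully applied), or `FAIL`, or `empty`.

Answer: c:=Bool d:=Bool e:=List Int f:=((b -> Int) -> Bool) g:=List (Bool -> a)

Derivation:
step 1: unify List Int ~ e  [subst: {-} | 3 pending]
  bind e := List Int
step 2: unify ((b -> Int) -> c) ~ f  [subst: {e:=List Int} | 2 pending]
  bind f := ((b -> Int) -> c)
step 3: unify List (c -> a) ~ g  [subst: {e:=List Int, f:=((b -> Int) -> c)} | 1 pending]
  bind g := List (c -> a)
step 4: unify List (c -> d) ~ List (Bool -> c)  [subst: {e:=List Int, f:=((b -> Int) -> c), g:=List (c -> a)} | 0 pending]
  -> decompose List: push (c -> d)~(Bool -> c)
step 5: unify (c -> d) ~ (Bool -> c)  [subst: {e:=List Int, f:=((b -> Int) -> c), g:=List (c -> a)} | 0 pending]
  -> decompose arrow: push c~Bool, d~c
step 6: unify c ~ Bool  [subst: {e:=List Int, f:=((b -> Int) -> c), g:=List (c -> a)} | 1 pending]
  bind c := Bool
step 7: unify d ~ Bool  [subst: {e:=List Int, f:=((b -> Int) -> c), g:=List (c -> a), c:=Bool} | 0 pending]
  bind d := Bool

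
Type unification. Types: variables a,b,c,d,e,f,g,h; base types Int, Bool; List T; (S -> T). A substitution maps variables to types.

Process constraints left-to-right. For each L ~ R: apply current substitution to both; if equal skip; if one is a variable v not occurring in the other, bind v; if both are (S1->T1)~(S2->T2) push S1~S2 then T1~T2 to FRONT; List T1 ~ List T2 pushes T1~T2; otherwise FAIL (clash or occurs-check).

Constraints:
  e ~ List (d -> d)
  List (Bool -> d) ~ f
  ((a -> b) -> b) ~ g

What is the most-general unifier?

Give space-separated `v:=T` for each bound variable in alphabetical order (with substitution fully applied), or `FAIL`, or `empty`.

step 1: unify e ~ List (d -> d)  [subst: {-} | 2 pending]
  bind e := List (d -> d)
step 2: unify List (Bool -> d) ~ f  [subst: {e:=List (d -> d)} | 1 pending]
  bind f := List (Bool -> d)
step 3: unify ((a -> b) -> b) ~ g  [subst: {e:=List (d -> d), f:=List (Bool -> d)} | 0 pending]
  bind g := ((a -> b) -> b)

Answer: e:=List (d -> d) f:=List (Bool -> d) g:=((a -> b) -> b)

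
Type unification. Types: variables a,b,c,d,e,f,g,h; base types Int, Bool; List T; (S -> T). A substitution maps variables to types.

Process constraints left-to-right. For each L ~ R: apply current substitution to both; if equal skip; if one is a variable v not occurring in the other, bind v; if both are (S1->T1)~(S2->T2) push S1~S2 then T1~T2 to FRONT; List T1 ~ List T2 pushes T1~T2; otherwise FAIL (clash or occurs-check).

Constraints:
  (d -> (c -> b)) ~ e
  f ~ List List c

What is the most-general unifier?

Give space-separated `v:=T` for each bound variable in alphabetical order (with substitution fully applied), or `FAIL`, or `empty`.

Answer: e:=(d -> (c -> b)) f:=List List c

Derivation:
step 1: unify (d -> (c -> b)) ~ e  [subst: {-} | 1 pending]
  bind e := (d -> (c -> b))
step 2: unify f ~ List List c  [subst: {e:=(d -> (c -> b))} | 0 pending]
  bind f := List List c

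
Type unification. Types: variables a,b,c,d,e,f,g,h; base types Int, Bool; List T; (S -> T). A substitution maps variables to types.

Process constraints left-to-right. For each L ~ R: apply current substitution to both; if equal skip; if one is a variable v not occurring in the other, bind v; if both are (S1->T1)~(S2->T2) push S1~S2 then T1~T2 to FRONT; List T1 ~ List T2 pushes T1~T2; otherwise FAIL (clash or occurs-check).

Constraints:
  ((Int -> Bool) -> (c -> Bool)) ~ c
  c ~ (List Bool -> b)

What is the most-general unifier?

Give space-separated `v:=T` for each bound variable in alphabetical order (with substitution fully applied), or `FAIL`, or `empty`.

step 1: unify ((Int -> Bool) -> (c -> Bool)) ~ c  [subst: {-} | 1 pending]
  occurs-check fail

Answer: FAIL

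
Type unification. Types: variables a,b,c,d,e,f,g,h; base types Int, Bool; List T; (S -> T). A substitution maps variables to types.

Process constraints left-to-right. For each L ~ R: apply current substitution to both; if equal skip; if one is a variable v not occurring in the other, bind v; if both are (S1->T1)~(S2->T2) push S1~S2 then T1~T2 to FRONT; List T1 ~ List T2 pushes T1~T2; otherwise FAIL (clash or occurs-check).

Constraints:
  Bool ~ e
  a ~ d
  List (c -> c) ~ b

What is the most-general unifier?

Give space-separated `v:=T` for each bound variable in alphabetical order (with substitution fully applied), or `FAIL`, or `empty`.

Answer: a:=d b:=List (c -> c) e:=Bool

Derivation:
step 1: unify Bool ~ e  [subst: {-} | 2 pending]
  bind e := Bool
step 2: unify a ~ d  [subst: {e:=Bool} | 1 pending]
  bind a := d
step 3: unify List (c -> c) ~ b  [subst: {e:=Bool, a:=d} | 0 pending]
  bind b := List (c -> c)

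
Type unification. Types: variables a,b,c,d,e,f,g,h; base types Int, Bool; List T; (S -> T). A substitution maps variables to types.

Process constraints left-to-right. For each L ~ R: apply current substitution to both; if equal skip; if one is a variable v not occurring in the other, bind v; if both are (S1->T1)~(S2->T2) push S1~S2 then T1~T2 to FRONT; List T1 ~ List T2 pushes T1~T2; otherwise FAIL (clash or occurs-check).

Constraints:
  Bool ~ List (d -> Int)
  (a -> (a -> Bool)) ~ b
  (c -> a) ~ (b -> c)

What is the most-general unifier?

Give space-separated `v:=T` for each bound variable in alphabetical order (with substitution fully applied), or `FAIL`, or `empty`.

step 1: unify Bool ~ List (d -> Int)  [subst: {-} | 2 pending]
  clash: Bool vs List (d -> Int)

Answer: FAIL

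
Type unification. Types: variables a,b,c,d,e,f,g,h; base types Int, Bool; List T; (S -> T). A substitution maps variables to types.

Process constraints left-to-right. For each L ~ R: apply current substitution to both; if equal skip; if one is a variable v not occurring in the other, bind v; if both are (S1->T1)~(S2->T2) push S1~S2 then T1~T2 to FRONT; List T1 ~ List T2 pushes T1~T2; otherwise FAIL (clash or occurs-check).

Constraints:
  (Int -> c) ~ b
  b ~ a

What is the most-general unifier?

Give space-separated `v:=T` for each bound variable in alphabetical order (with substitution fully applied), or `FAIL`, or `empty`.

step 1: unify (Int -> c) ~ b  [subst: {-} | 1 pending]
  bind b := (Int -> c)
step 2: unify (Int -> c) ~ a  [subst: {b:=(Int -> c)} | 0 pending]
  bind a := (Int -> c)

Answer: a:=(Int -> c) b:=(Int -> c)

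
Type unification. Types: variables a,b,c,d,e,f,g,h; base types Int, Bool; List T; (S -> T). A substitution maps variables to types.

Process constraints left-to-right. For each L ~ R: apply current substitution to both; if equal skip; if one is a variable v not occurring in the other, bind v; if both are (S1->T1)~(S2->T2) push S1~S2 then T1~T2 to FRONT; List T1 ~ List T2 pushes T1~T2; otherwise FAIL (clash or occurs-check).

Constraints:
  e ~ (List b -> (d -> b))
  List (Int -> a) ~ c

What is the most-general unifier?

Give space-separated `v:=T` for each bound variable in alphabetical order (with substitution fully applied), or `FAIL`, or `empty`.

Answer: c:=List (Int -> a) e:=(List b -> (d -> b))

Derivation:
step 1: unify e ~ (List b -> (d -> b))  [subst: {-} | 1 pending]
  bind e := (List b -> (d -> b))
step 2: unify List (Int -> a) ~ c  [subst: {e:=(List b -> (d -> b))} | 0 pending]
  bind c := List (Int -> a)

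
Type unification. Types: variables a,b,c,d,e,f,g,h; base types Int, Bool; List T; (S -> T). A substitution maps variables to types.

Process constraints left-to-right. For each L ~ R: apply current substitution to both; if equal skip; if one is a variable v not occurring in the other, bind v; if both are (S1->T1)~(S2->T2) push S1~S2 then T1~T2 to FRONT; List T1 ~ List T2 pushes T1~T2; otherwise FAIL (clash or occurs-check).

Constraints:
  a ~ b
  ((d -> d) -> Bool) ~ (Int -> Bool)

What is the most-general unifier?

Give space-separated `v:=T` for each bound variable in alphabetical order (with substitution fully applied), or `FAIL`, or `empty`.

Answer: FAIL

Derivation:
step 1: unify a ~ b  [subst: {-} | 1 pending]
  bind a := b
step 2: unify ((d -> d) -> Bool) ~ (Int -> Bool)  [subst: {a:=b} | 0 pending]
  -> decompose arrow: push (d -> d)~Int, Bool~Bool
step 3: unify (d -> d) ~ Int  [subst: {a:=b} | 1 pending]
  clash: (d -> d) vs Int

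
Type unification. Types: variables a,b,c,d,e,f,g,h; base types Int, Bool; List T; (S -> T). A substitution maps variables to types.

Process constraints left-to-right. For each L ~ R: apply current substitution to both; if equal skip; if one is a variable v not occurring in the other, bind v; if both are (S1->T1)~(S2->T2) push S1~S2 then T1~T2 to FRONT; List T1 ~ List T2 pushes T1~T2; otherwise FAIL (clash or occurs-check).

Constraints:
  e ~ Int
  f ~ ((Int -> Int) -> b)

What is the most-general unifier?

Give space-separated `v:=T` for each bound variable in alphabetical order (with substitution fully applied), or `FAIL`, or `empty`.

Answer: e:=Int f:=((Int -> Int) -> b)

Derivation:
step 1: unify e ~ Int  [subst: {-} | 1 pending]
  bind e := Int
step 2: unify f ~ ((Int -> Int) -> b)  [subst: {e:=Int} | 0 pending]
  bind f := ((Int -> Int) -> b)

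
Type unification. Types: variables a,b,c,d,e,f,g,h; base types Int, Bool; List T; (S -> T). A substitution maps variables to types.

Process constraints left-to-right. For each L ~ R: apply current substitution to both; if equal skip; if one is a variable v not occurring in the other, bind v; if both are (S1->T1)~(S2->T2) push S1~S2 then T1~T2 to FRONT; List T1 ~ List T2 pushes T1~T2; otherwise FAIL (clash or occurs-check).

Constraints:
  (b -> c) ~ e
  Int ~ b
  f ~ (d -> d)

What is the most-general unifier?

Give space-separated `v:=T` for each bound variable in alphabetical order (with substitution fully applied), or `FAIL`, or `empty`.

step 1: unify (b -> c) ~ e  [subst: {-} | 2 pending]
  bind e := (b -> c)
step 2: unify Int ~ b  [subst: {e:=(b -> c)} | 1 pending]
  bind b := Int
step 3: unify f ~ (d -> d)  [subst: {e:=(b -> c), b:=Int} | 0 pending]
  bind f := (d -> d)

Answer: b:=Int e:=(Int -> c) f:=(d -> d)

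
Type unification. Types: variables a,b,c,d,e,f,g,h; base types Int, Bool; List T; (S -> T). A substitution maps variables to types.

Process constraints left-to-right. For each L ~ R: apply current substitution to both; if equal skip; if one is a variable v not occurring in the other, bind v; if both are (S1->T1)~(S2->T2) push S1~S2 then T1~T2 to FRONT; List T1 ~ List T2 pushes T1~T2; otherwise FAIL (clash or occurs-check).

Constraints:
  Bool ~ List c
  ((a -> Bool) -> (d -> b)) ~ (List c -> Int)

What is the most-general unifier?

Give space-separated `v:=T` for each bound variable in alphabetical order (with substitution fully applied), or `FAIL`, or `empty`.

Answer: FAIL

Derivation:
step 1: unify Bool ~ List c  [subst: {-} | 1 pending]
  clash: Bool vs List c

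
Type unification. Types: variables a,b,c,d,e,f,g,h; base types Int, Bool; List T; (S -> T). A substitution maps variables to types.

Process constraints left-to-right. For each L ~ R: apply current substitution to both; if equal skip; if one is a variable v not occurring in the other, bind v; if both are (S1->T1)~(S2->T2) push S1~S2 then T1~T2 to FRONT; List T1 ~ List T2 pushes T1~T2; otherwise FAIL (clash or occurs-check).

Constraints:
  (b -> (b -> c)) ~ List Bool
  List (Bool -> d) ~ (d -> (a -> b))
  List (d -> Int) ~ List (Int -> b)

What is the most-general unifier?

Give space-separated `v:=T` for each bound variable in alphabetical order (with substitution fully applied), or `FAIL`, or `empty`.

step 1: unify (b -> (b -> c)) ~ List Bool  [subst: {-} | 2 pending]
  clash: (b -> (b -> c)) vs List Bool

Answer: FAIL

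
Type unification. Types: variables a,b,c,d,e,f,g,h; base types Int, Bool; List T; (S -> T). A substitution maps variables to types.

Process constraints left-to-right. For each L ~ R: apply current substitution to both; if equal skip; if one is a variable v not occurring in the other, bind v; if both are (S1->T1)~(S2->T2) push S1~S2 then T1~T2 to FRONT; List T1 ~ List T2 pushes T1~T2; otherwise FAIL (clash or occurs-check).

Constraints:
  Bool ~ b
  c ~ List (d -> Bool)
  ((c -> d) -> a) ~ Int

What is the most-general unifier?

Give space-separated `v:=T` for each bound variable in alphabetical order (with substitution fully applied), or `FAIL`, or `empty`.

step 1: unify Bool ~ b  [subst: {-} | 2 pending]
  bind b := Bool
step 2: unify c ~ List (d -> Bool)  [subst: {b:=Bool} | 1 pending]
  bind c := List (d -> Bool)
step 3: unify ((List (d -> Bool) -> d) -> a) ~ Int  [subst: {b:=Bool, c:=List (d -> Bool)} | 0 pending]
  clash: ((List (d -> Bool) -> d) -> a) vs Int

Answer: FAIL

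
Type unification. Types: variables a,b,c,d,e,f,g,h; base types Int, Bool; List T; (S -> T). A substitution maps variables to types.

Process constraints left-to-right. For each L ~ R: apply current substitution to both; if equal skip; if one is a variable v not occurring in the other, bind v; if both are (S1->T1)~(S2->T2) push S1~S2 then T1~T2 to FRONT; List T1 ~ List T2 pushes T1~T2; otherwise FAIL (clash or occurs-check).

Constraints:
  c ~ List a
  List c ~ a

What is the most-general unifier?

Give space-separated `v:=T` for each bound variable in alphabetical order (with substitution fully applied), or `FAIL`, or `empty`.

step 1: unify c ~ List a  [subst: {-} | 1 pending]
  bind c := List a
step 2: unify List List a ~ a  [subst: {c:=List a} | 0 pending]
  occurs-check fail

Answer: FAIL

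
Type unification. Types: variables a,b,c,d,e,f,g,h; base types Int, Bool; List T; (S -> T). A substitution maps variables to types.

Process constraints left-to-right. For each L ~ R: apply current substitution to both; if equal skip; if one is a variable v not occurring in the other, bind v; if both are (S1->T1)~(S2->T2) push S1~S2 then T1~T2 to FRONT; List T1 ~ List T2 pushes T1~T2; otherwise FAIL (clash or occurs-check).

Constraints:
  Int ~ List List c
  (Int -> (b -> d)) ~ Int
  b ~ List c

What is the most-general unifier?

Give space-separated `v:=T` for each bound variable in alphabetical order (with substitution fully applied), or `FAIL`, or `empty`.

Answer: FAIL

Derivation:
step 1: unify Int ~ List List c  [subst: {-} | 2 pending]
  clash: Int vs List List c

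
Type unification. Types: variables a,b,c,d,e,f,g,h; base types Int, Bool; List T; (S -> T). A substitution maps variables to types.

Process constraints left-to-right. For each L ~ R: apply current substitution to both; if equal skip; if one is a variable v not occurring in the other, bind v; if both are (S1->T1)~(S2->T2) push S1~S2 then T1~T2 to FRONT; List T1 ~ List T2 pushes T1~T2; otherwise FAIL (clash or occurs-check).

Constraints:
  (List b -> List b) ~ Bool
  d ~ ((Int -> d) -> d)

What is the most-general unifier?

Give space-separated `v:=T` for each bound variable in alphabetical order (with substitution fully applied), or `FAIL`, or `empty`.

Answer: FAIL

Derivation:
step 1: unify (List b -> List b) ~ Bool  [subst: {-} | 1 pending]
  clash: (List b -> List b) vs Bool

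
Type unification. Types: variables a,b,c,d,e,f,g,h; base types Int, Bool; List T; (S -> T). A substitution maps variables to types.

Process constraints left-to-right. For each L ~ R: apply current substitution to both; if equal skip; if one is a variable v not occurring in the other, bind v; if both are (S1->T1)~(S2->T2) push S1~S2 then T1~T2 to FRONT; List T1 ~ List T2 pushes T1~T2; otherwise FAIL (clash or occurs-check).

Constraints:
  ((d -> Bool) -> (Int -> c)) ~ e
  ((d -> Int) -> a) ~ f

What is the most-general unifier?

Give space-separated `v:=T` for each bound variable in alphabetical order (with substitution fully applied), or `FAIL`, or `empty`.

Answer: e:=((d -> Bool) -> (Int -> c)) f:=((d -> Int) -> a)

Derivation:
step 1: unify ((d -> Bool) -> (Int -> c)) ~ e  [subst: {-} | 1 pending]
  bind e := ((d -> Bool) -> (Int -> c))
step 2: unify ((d -> Int) -> a) ~ f  [subst: {e:=((d -> Bool) -> (Int -> c))} | 0 pending]
  bind f := ((d -> Int) -> a)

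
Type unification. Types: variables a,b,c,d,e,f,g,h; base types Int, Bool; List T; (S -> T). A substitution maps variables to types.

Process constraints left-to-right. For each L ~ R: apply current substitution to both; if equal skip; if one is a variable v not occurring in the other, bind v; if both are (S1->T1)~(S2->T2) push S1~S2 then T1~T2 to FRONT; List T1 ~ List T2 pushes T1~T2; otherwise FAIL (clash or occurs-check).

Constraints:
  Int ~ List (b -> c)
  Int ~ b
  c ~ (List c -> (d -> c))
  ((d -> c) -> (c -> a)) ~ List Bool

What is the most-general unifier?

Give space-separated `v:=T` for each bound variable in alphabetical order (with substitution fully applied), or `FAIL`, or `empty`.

step 1: unify Int ~ List (b -> c)  [subst: {-} | 3 pending]
  clash: Int vs List (b -> c)

Answer: FAIL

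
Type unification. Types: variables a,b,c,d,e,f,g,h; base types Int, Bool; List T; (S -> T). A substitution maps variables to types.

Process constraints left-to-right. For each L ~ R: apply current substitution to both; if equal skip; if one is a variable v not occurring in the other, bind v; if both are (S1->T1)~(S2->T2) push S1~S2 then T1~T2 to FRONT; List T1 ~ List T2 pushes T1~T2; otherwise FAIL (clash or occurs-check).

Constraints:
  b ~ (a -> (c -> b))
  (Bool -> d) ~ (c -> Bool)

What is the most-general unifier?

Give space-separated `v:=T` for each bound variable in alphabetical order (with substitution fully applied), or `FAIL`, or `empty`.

Answer: FAIL

Derivation:
step 1: unify b ~ (a -> (c -> b))  [subst: {-} | 1 pending]
  occurs-check fail: b in (a -> (c -> b))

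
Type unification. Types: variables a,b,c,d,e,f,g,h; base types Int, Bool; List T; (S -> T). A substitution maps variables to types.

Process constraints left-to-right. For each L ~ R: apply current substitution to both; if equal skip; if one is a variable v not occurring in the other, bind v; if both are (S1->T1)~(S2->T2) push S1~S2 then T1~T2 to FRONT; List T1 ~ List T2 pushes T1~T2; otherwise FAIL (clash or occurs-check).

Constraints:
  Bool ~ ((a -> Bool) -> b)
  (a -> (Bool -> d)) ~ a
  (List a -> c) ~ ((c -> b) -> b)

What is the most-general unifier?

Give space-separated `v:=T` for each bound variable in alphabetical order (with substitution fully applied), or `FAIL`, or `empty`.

Answer: FAIL

Derivation:
step 1: unify Bool ~ ((a -> Bool) -> b)  [subst: {-} | 2 pending]
  clash: Bool vs ((a -> Bool) -> b)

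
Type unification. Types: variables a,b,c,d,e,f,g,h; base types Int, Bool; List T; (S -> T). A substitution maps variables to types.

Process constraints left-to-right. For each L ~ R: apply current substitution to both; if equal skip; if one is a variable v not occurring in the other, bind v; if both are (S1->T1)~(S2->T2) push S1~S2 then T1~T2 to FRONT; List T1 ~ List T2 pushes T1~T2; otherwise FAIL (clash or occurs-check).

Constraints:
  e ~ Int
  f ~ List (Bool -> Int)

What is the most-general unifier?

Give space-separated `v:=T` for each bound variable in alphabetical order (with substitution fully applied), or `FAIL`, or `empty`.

Answer: e:=Int f:=List (Bool -> Int)

Derivation:
step 1: unify e ~ Int  [subst: {-} | 1 pending]
  bind e := Int
step 2: unify f ~ List (Bool -> Int)  [subst: {e:=Int} | 0 pending]
  bind f := List (Bool -> Int)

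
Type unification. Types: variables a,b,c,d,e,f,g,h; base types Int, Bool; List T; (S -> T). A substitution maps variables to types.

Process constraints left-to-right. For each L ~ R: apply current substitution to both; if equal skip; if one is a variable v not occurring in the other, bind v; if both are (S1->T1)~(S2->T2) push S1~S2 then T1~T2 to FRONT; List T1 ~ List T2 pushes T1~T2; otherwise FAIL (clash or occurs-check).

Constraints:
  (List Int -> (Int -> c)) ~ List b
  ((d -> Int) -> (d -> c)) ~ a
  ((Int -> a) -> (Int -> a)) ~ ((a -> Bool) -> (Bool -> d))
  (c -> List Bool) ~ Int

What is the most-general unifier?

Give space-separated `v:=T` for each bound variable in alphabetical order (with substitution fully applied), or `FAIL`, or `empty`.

Answer: FAIL

Derivation:
step 1: unify (List Int -> (Int -> c)) ~ List b  [subst: {-} | 3 pending]
  clash: (List Int -> (Int -> c)) vs List b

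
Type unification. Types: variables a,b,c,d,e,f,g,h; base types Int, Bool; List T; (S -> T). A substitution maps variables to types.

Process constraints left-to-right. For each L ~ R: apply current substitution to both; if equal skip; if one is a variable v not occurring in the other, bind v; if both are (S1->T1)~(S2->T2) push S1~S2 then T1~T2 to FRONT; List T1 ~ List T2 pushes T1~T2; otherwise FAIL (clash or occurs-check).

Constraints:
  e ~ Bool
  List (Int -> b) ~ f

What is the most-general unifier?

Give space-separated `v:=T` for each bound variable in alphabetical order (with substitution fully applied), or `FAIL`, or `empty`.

step 1: unify e ~ Bool  [subst: {-} | 1 pending]
  bind e := Bool
step 2: unify List (Int -> b) ~ f  [subst: {e:=Bool} | 0 pending]
  bind f := List (Int -> b)

Answer: e:=Bool f:=List (Int -> b)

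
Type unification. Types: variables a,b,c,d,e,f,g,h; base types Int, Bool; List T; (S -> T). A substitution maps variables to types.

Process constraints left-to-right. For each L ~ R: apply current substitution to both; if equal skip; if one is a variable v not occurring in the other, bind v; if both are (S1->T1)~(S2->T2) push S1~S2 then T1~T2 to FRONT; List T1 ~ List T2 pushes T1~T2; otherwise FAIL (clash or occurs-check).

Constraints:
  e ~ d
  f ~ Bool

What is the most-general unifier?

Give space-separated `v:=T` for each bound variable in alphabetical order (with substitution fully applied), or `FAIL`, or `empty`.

Answer: e:=d f:=Bool

Derivation:
step 1: unify e ~ d  [subst: {-} | 1 pending]
  bind e := d
step 2: unify f ~ Bool  [subst: {e:=d} | 0 pending]
  bind f := Bool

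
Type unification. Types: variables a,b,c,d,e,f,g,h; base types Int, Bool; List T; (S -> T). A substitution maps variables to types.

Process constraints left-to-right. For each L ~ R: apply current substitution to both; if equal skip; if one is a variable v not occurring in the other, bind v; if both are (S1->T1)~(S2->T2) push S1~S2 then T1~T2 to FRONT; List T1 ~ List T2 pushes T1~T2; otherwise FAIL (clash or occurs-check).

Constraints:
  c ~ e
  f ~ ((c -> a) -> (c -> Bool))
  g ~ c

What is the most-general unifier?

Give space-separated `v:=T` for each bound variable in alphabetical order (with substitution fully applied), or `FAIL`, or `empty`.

Answer: c:=e f:=((e -> a) -> (e -> Bool)) g:=e

Derivation:
step 1: unify c ~ e  [subst: {-} | 2 pending]
  bind c := e
step 2: unify f ~ ((e -> a) -> (e -> Bool))  [subst: {c:=e} | 1 pending]
  bind f := ((e -> a) -> (e -> Bool))
step 3: unify g ~ e  [subst: {c:=e, f:=((e -> a) -> (e -> Bool))} | 0 pending]
  bind g := e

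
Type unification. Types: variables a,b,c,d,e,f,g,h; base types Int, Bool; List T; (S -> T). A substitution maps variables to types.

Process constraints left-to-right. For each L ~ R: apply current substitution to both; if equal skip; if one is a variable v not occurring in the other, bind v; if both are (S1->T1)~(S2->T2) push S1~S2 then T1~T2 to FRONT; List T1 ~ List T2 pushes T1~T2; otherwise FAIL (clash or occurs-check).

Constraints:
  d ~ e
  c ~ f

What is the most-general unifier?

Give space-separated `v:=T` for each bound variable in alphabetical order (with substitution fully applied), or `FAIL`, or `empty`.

Answer: c:=f d:=e

Derivation:
step 1: unify d ~ e  [subst: {-} | 1 pending]
  bind d := e
step 2: unify c ~ f  [subst: {d:=e} | 0 pending]
  bind c := f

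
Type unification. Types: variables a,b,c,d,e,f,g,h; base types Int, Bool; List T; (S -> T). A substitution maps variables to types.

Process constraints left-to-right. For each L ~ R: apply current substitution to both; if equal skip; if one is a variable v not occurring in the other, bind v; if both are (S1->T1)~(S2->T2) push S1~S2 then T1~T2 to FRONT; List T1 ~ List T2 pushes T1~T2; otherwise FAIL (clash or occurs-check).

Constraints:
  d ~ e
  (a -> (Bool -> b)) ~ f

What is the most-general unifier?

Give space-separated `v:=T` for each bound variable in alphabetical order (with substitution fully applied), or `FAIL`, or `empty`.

Answer: d:=e f:=(a -> (Bool -> b))

Derivation:
step 1: unify d ~ e  [subst: {-} | 1 pending]
  bind d := e
step 2: unify (a -> (Bool -> b)) ~ f  [subst: {d:=e} | 0 pending]
  bind f := (a -> (Bool -> b))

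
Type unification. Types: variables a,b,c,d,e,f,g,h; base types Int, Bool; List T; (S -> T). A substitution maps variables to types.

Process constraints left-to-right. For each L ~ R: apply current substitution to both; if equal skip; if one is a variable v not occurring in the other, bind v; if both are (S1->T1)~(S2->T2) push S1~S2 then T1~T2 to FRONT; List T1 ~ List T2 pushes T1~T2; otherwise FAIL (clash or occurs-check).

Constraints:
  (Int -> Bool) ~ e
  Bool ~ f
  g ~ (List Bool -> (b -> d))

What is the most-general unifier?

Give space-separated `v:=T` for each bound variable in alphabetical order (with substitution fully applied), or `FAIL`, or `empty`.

step 1: unify (Int -> Bool) ~ e  [subst: {-} | 2 pending]
  bind e := (Int -> Bool)
step 2: unify Bool ~ f  [subst: {e:=(Int -> Bool)} | 1 pending]
  bind f := Bool
step 3: unify g ~ (List Bool -> (b -> d))  [subst: {e:=(Int -> Bool), f:=Bool} | 0 pending]
  bind g := (List Bool -> (b -> d))

Answer: e:=(Int -> Bool) f:=Bool g:=(List Bool -> (b -> d))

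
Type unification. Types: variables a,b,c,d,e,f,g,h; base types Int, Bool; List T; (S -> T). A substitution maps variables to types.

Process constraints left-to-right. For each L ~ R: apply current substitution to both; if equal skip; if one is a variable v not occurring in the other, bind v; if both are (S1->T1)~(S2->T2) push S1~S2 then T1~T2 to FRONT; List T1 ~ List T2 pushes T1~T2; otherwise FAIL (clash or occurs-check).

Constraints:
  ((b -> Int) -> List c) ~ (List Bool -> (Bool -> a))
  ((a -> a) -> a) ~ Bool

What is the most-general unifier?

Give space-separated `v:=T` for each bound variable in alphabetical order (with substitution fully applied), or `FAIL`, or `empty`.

Answer: FAIL

Derivation:
step 1: unify ((b -> Int) -> List c) ~ (List Bool -> (Bool -> a))  [subst: {-} | 1 pending]
  -> decompose arrow: push (b -> Int)~List Bool, List c~(Bool -> a)
step 2: unify (b -> Int) ~ List Bool  [subst: {-} | 2 pending]
  clash: (b -> Int) vs List Bool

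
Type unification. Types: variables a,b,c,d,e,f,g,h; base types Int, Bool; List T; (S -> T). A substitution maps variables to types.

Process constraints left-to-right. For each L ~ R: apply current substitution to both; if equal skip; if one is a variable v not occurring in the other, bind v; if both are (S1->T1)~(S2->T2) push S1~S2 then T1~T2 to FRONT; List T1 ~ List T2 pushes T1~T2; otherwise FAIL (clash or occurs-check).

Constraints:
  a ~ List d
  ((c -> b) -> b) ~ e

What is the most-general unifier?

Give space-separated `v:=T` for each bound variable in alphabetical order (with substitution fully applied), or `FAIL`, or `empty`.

step 1: unify a ~ List d  [subst: {-} | 1 pending]
  bind a := List d
step 2: unify ((c -> b) -> b) ~ e  [subst: {a:=List d} | 0 pending]
  bind e := ((c -> b) -> b)

Answer: a:=List d e:=((c -> b) -> b)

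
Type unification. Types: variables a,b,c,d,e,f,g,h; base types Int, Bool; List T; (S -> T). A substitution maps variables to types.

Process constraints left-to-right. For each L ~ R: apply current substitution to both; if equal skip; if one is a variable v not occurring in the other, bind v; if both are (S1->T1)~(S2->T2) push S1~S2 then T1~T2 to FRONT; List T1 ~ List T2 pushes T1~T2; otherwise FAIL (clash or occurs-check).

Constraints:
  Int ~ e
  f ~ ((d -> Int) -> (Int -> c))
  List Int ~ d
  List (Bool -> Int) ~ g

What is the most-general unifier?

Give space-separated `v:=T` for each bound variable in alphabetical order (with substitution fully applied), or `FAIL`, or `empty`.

Answer: d:=List Int e:=Int f:=((List Int -> Int) -> (Int -> c)) g:=List (Bool -> Int)

Derivation:
step 1: unify Int ~ e  [subst: {-} | 3 pending]
  bind e := Int
step 2: unify f ~ ((d -> Int) -> (Int -> c))  [subst: {e:=Int} | 2 pending]
  bind f := ((d -> Int) -> (Int -> c))
step 3: unify List Int ~ d  [subst: {e:=Int, f:=((d -> Int) -> (Int -> c))} | 1 pending]
  bind d := List Int
step 4: unify List (Bool -> Int) ~ g  [subst: {e:=Int, f:=((d -> Int) -> (Int -> c)), d:=List Int} | 0 pending]
  bind g := List (Bool -> Int)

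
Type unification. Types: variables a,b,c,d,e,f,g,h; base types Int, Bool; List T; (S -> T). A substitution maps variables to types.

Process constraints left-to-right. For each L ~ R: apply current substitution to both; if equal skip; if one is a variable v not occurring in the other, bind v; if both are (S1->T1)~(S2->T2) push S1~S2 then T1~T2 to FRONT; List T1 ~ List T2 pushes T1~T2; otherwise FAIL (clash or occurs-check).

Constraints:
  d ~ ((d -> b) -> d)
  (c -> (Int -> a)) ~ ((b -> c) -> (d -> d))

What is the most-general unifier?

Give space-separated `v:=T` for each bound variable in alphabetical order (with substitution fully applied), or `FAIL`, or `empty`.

step 1: unify d ~ ((d -> b) -> d)  [subst: {-} | 1 pending]
  occurs-check fail: d in ((d -> b) -> d)

Answer: FAIL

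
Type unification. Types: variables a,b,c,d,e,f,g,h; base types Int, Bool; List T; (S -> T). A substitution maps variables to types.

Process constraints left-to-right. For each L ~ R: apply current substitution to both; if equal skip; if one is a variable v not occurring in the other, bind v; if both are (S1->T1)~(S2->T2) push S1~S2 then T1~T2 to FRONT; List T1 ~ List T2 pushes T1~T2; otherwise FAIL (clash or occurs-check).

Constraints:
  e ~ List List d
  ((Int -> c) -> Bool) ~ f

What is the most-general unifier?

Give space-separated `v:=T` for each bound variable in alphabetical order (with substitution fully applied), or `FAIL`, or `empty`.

step 1: unify e ~ List List d  [subst: {-} | 1 pending]
  bind e := List List d
step 2: unify ((Int -> c) -> Bool) ~ f  [subst: {e:=List List d} | 0 pending]
  bind f := ((Int -> c) -> Bool)

Answer: e:=List List d f:=((Int -> c) -> Bool)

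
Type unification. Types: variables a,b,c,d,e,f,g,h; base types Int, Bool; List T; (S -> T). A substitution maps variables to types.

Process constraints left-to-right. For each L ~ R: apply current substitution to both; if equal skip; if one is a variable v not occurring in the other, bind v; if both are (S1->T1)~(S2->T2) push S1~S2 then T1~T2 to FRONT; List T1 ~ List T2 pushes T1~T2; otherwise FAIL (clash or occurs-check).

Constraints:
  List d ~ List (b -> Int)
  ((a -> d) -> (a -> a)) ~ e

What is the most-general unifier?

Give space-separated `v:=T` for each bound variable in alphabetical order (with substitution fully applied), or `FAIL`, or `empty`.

step 1: unify List d ~ List (b -> Int)  [subst: {-} | 1 pending]
  -> decompose List: push d~(b -> Int)
step 2: unify d ~ (b -> Int)  [subst: {-} | 1 pending]
  bind d := (b -> Int)
step 3: unify ((a -> (b -> Int)) -> (a -> a)) ~ e  [subst: {d:=(b -> Int)} | 0 pending]
  bind e := ((a -> (b -> Int)) -> (a -> a))

Answer: d:=(b -> Int) e:=((a -> (b -> Int)) -> (a -> a))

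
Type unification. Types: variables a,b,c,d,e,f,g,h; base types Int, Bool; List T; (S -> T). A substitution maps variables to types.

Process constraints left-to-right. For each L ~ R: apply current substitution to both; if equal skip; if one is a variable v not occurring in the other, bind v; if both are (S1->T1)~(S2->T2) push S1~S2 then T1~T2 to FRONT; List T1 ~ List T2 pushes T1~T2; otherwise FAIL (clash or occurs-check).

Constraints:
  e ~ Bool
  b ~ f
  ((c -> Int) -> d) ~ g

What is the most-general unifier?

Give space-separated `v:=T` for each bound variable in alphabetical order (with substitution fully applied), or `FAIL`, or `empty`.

Answer: b:=f e:=Bool g:=((c -> Int) -> d)

Derivation:
step 1: unify e ~ Bool  [subst: {-} | 2 pending]
  bind e := Bool
step 2: unify b ~ f  [subst: {e:=Bool} | 1 pending]
  bind b := f
step 3: unify ((c -> Int) -> d) ~ g  [subst: {e:=Bool, b:=f} | 0 pending]
  bind g := ((c -> Int) -> d)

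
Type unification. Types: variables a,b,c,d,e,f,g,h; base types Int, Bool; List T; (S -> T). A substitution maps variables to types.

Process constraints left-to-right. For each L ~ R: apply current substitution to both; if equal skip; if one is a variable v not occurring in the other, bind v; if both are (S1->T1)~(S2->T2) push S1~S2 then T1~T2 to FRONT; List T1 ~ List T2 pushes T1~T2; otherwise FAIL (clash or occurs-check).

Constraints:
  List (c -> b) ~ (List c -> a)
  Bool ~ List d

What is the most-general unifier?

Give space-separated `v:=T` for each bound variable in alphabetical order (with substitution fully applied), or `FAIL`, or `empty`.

step 1: unify List (c -> b) ~ (List c -> a)  [subst: {-} | 1 pending]
  clash: List (c -> b) vs (List c -> a)

Answer: FAIL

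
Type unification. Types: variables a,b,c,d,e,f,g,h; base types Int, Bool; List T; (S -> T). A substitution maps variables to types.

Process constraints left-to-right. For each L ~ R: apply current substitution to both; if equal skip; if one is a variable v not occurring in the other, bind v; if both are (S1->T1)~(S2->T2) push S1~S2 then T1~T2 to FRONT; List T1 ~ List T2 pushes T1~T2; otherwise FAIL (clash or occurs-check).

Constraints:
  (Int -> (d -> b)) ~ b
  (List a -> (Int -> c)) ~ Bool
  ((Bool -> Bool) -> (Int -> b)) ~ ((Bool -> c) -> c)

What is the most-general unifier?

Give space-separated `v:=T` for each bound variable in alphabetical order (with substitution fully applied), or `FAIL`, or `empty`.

step 1: unify (Int -> (d -> b)) ~ b  [subst: {-} | 2 pending]
  occurs-check fail

Answer: FAIL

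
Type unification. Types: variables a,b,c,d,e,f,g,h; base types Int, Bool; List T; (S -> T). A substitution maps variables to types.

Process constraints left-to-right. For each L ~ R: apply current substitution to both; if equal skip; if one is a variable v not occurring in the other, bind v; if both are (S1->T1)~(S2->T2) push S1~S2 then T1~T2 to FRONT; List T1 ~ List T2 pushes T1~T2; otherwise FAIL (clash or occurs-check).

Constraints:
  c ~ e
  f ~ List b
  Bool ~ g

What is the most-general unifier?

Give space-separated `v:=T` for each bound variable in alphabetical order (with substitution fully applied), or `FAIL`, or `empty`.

Answer: c:=e f:=List b g:=Bool

Derivation:
step 1: unify c ~ e  [subst: {-} | 2 pending]
  bind c := e
step 2: unify f ~ List b  [subst: {c:=e} | 1 pending]
  bind f := List b
step 3: unify Bool ~ g  [subst: {c:=e, f:=List b} | 0 pending]
  bind g := Bool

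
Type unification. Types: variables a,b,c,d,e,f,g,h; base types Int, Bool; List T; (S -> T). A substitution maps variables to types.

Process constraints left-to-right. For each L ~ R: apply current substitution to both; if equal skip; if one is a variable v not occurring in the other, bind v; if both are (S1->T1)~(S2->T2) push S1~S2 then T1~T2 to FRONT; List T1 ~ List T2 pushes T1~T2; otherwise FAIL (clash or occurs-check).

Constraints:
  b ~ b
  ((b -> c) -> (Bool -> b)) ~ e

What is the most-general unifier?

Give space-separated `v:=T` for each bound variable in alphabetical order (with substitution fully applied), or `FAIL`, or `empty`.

step 1: unify b ~ b  [subst: {-} | 1 pending]
  -> identical, skip
step 2: unify ((b -> c) -> (Bool -> b)) ~ e  [subst: {-} | 0 pending]
  bind e := ((b -> c) -> (Bool -> b))

Answer: e:=((b -> c) -> (Bool -> b))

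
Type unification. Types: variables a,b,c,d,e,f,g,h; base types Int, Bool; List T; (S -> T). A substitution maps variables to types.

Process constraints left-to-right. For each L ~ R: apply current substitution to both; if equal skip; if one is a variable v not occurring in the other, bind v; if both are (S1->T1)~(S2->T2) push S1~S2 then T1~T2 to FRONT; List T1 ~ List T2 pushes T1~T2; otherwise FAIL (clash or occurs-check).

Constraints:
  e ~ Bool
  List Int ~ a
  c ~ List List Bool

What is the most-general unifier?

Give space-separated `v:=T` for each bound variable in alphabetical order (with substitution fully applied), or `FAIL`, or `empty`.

step 1: unify e ~ Bool  [subst: {-} | 2 pending]
  bind e := Bool
step 2: unify List Int ~ a  [subst: {e:=Bool} | 1 pending]
  bind a := List Int
step 3: unify c ~ List List Bool  [subst: {e:=Bool, a:=List Int} | 0 pending]
  bind c := List List Bool

Answer: a:=List Int c:=List List Bool e:=Bool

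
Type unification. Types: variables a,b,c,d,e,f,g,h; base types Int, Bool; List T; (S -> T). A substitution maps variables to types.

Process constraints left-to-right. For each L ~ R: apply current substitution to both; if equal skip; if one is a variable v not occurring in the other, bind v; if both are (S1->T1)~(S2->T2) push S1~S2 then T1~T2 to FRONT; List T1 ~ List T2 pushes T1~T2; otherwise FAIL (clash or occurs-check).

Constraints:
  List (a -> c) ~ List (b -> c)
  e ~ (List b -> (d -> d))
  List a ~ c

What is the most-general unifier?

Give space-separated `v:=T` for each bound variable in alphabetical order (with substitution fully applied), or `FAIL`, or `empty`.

step 1: unify List (a -> c) ~ List (b -> c)  [subst: {-} | 2 pending]
  -> decompose List: push (a -> c)~(b -> c)
step 2: unify (a -> c) ~ (b -> c)  [subst: {-} | 2 pending]
  -> decompose arrow: push a~b, c~c
step 3: unify a ~ b  [subst: {-} | 3 pending]
  bind a := b
step 4: unify c ~ c  [subst: {a:=b} | 2 pending]
  -> identical, skip
step 5: unify e ~ (List b -> (d -> d))  [subst: {a:=b} | 1 pending]
  bind e := (List b -> (d -> d))
step 6: unify List b ~ c  [subst: {a:=b, e:=(List b -> (d -> d))} | 0 pending]
  bind c := List b

Answer: a:=b c:=List b e:=(List b -> (d -> d))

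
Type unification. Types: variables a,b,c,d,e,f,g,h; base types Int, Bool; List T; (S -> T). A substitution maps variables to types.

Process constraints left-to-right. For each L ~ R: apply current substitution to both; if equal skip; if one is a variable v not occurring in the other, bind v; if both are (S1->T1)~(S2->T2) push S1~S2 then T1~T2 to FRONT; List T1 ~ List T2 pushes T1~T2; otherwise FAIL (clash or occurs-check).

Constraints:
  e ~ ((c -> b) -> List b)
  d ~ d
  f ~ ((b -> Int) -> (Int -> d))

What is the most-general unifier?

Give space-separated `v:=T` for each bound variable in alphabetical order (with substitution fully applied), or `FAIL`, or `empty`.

Answer: e:=((c -> b) -> List b) f:=((b -> Int) -> (Int -> d))

Derivation:
step 1: unify e ~ ((c -> b) -> List b)  [subst: {-} | 2 pending]
  bind e := ((c -> b) -> List b)
step 2: unify d ~ d  [subst: {e:=((c -> b) -> List b)} | 1 pending]
  -> identical, skip
step 3: unify f ~ ((b -> Int) -> (Int -> d))  [subst: {e:=((c -> b) -> List b)} | 0 pending]
  bind f := ((b -> Int) -> (Int -> d))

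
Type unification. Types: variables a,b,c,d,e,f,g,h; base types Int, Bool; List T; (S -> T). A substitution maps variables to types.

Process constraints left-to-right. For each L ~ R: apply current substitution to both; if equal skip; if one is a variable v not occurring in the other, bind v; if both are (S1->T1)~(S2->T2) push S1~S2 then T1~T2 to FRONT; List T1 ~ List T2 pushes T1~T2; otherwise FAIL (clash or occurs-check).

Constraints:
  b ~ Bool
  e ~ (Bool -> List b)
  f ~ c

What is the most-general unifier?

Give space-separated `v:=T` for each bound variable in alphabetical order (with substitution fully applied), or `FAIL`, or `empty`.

step 1: unify b ~ Bool  [subst: {-} | 2 pending]
  bind b := Bool
step 2: unify e ~ (Bool -> List Bool)  [subst: {b:=Bool} | 1 pending]
  bind e := (Bool -> List Bool)
step 3: unify f ~ c  [subst: {b:=Bool, e:=(Bool -> List Bool)} | 0 pending]
  bind f := c

Answer: b:=Bool e:=(Bool -> List Bool) f:=c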